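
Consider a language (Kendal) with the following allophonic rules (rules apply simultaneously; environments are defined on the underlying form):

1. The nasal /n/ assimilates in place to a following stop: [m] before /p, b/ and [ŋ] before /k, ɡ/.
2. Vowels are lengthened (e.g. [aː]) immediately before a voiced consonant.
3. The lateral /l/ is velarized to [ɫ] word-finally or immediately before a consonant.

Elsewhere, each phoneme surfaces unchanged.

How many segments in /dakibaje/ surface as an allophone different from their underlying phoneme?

Segments that undergo a rule: /i/ → [iː] (rule 2); /a/ → [aː] (rule 2).
All other segments surface unchanged.

2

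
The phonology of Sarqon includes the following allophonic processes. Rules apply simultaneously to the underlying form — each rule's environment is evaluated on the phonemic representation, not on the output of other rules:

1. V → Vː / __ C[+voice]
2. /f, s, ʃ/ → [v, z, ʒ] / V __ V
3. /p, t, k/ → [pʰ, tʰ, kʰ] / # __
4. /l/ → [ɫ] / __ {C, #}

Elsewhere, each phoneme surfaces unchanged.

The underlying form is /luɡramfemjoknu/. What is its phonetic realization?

[luːɡraːmfeːmjoknu]

/l/ (word-initial) fails the environment for rule 4, so it stays [l].
/u/ — between /l/ and /ɡ/, before a voiced consonant — surfaces as [uː] (rule 1).
/ɡ/ — not in any rule's target class → [ɡ].
/r/ — not in any rule's target class → [r].
/a/ (between /r/ and /m/) occurs before a voiced consonant → [aː] by rule 1.
/m/ — not in any rule's target class → [m].
/f/ (between /m/ and /e/): rule 2 targets it, but not between two vowels → unchanged [f].
/e/ (between /f/ and /m/) occurs before a voiced consonant → [eː] by rule 1.
/m/ (between /e/ and /j/) is unaffected → [m].
/j/ (between /m/ and /o/) is unaffected → [j].
/o/ (between /j/ and /k/) is in the target of rule 1 but the environment (before a voiced consonant) is not met → [o].
/k/ — between /o/ and /n/; rule 3 does not apply here → [k].
/n/ stays [n].
/u/ (word-final): rule 1 targets it, but not before a voiced consonant → unchanged [u].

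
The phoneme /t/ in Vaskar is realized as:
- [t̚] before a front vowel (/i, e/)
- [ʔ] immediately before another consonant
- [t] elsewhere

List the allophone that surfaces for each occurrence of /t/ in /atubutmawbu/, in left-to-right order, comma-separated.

[t], [ʔ]

Occurrence 1 (position 2): no conditioning environment matches → elsewhere allophone [t].
Occurrence 2 (position 6): immediately before another consonant → [ʔ].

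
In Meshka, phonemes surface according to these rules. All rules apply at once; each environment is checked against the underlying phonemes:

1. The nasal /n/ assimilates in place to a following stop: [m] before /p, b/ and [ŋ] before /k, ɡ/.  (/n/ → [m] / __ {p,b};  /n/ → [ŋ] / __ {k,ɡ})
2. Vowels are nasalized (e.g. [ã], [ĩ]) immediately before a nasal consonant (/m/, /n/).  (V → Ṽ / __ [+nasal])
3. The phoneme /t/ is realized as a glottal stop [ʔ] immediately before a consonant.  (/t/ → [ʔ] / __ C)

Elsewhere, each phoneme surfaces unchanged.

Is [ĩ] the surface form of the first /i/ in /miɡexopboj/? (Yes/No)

No

/i/ (between /m/ and /ɡ/) fails the environment for rule 2, so it stays [i].
The actual realization is [i], not [ĩ].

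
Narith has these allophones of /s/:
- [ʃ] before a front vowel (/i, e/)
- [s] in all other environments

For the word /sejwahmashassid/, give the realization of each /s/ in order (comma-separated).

[ʃ], [s], [s], [ʃ]

Occurrence 1 (position 1): before a front vowel (/i, e/) → [ʃ].
Occurrence 2 (position 9): no conditioning environment matches → elsewhere allophone [s].
Occurrence 3 (position 12): no conditioning environment matches → elsewhere allophone [s].
Occurrence 4 (position 13): before a front vowel (/i, e/) → [ʃ].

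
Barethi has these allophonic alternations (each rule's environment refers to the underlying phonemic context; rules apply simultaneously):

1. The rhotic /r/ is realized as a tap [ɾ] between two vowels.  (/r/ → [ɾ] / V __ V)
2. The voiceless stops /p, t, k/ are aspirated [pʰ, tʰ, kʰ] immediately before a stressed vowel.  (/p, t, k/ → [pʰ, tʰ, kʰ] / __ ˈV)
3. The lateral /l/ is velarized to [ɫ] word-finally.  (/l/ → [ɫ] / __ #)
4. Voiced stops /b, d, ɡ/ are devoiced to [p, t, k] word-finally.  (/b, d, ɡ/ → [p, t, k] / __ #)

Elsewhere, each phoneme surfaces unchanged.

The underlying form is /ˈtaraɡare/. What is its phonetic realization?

[ˈtʰaɾaɡaɾe]

/t/ meets the environment for rule 2 (immediately before a stressed vowel) → [tʰ].
/r/ — between /a/ and /a/, between two vowels — surfaces as [ɾ] (rule 1).
/ɡ/ (between /a/ and /a/) is in the target of rule 4 but the environment (word-finally) is not met → [ɡ].
/r/ meets the environment for rule 1 (between two vowels) → [ɾ].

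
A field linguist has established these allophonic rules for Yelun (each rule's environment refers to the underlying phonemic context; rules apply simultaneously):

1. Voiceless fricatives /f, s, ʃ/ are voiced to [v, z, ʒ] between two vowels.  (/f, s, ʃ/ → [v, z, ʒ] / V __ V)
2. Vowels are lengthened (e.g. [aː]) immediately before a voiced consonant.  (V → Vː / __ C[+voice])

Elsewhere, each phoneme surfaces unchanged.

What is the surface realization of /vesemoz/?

/v/ stays [v].
/e/ (between /v/ and /s/): rule 2 targets it, but not before a voiced consonant → unchanged [e].
Rule 1 applies to /s/ (between /e/ and /e/: between two vowels) → [z].
/e/ — between /s/ and /m/, before a voiced consonant — surfaces as [eː] (rule 2).
/m/ (between /e/ and /o/): no rule targets it → [m].
Rule 2 applies to /o/ (between /m/ and /z/: before a voiced consonant) → [oː].
/z/ stays [z].

[vezeːmoːz]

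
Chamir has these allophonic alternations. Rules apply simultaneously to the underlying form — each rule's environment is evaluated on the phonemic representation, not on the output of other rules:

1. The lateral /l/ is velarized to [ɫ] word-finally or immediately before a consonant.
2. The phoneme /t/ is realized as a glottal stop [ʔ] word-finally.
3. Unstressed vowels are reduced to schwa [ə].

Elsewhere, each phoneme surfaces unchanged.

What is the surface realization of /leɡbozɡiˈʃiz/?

[ləɡbəzɡəˈʃiz]

/l/ — word-initial; rule 1 does not apply here → [l].
Rule 3 applies to /e/ (between /l/ and /ɡ/: in an unstressed syllable) → [ə].
Rule 3 applies to /o/ (between /b/ and /z/: in an unstressed syllable) → [ə].
Rule 3 applies to /i/ (between /ɡ/ and /ʃ/: in an unstressed syllable) → [ə].
/i/ (between /ʃ/ and /z/) fails the environment for rule 3, so it stays [i].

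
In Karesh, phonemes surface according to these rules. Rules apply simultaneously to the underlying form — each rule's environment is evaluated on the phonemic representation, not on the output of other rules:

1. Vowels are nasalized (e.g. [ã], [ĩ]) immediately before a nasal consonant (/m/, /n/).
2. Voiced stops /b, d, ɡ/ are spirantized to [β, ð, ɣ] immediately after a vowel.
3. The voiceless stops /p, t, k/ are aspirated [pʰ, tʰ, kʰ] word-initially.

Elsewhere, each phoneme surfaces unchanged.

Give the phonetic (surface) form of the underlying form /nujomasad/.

/u/ — between /n/ and /j/; rule 1 does not apply here → [u].
Rule 1 applies to /o/ (between /j/ and /m/: before a nasal consonant) → [õ].
/a/ (between /m/ and /s/) fails the environment for rule 1, so it stays [a].
/a/ — between /s/ and /d/; rule 1 does not apply here → [a].
/d/ (word-final) occurs immediately after a vowel → [ð] by rule 2.

[nujõmasað]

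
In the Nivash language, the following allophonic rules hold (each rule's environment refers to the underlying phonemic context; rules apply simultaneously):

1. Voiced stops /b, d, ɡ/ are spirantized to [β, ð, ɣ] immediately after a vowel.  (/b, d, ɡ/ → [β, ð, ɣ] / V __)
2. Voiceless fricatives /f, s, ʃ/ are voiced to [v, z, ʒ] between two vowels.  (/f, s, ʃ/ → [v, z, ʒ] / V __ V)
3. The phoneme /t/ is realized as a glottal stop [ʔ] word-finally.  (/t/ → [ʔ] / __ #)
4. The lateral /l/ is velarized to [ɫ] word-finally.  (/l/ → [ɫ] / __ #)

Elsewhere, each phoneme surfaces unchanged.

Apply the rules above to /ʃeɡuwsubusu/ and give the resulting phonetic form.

/ʃ/ (word-initial): rule 2 targets it, but not between two vowels → unchanged [ʃ].
/ɡ/ — between /e/ and /u/, immediately after a vowel — surfaces as [ɣ] (rule 1).
/s/ (between /w/ and /u/): rule 2 targets it, but not between two vowels → unchanged [s].
/b/ (between /u/ and /u/) occurs immediately after a vowel → [β] by rule 1.
Rule 2 applies to /s/ (between /u/ and /u/: between two vowels) → [z].

[ʃeɣuwsuβuzu]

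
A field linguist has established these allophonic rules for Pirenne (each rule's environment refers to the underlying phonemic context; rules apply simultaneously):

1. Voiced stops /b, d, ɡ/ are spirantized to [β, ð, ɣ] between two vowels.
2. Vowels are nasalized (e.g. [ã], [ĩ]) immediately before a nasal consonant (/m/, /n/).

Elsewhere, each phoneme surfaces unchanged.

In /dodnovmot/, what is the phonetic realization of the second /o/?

[o]

/o/ (between /n/ and /v/) is in the target of rule 2 but the environment (before a nasal consonant) is not met → [o].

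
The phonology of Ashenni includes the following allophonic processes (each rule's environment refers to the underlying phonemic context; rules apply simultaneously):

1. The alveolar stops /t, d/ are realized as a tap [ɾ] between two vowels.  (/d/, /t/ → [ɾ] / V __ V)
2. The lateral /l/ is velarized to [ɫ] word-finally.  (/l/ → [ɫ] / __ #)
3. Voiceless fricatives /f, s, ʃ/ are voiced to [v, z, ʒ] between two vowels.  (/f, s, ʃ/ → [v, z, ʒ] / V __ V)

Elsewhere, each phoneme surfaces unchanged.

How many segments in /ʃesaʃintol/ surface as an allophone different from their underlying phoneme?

3

Segments that undergo a rule: /s/ → [z] (rule 3); /ʃ/ → [ʒ] (rule 3); /l/ → [ɫ] (rule 2).
All other segments surface unchanged.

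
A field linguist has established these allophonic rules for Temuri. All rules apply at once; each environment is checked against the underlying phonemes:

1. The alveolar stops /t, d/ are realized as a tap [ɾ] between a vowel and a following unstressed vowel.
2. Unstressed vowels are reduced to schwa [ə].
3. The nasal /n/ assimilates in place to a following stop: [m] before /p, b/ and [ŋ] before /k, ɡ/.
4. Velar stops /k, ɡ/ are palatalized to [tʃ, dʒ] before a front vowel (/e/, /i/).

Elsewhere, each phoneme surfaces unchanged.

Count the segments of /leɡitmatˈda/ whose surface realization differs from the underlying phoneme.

4

Segments that undergo a rule: /e/ → [ə] (rule 2); /ɡ/ → [dʒ] (rule 4); /i/ → [ə] (rule 2); /a/ → [ə] (rule 2).
All other segments surface unchanged.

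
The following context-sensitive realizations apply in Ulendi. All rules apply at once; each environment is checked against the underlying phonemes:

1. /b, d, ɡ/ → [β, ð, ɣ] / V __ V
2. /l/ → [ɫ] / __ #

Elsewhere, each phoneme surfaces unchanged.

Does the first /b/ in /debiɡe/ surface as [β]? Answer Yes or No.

/b/ — between /e/ and /i/, between two vowels — surfaces as [β] (rule 1).
The actual realization is [β], which matches [β].

Yes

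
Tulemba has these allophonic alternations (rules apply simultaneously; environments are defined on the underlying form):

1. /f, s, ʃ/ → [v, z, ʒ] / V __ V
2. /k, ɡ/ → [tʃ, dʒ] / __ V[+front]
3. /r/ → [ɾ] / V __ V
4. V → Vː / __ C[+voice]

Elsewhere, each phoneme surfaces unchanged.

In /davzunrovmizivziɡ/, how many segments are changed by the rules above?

Segments that undergo a rule: /a/ → [aː] (rule 4); /u/ → [uː] (rule 4); /o/ → [oː] (rule 4); /i/ → [iː] (rule 4); /i/ → [iː] (rule 4); /i/ → [iː] (rule 4).
All other segments surface unchanged.

6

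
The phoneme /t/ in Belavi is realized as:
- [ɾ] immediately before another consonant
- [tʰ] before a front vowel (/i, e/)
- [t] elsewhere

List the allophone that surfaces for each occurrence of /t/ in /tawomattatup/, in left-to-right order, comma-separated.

Occurrence 1 (position 1): no conditioning environment matches → elsewhere allophone [t].
Occurrence 2 (position 7): immediately before another consonant → [ɾ].
Occurrence 3 (position 8): no conditioning environment matches → elsewhere allophone [t].
Occurrence 4 (position 10): no conditioning environment matches → elsewhere allophone [t].

[t], [ɾ], [t], [t]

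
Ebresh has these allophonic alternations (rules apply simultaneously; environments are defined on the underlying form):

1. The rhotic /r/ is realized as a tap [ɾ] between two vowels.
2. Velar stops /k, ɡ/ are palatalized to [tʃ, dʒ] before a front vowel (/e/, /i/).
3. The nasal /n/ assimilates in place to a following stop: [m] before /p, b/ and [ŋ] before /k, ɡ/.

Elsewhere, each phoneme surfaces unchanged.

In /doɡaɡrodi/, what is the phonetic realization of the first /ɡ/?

[ɡ]

/ɡ/ (between /o/ and /a/): rule 2 targets it, but not before a front vowel → unchanged [ɡ].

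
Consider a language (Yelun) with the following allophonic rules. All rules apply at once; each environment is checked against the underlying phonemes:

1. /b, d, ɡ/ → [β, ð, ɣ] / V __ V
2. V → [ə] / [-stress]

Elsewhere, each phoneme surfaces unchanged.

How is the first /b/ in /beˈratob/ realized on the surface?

[b]

/b/ (word-initial) is in the target of rule 1 but the environment (between two vowels) is not met → [b].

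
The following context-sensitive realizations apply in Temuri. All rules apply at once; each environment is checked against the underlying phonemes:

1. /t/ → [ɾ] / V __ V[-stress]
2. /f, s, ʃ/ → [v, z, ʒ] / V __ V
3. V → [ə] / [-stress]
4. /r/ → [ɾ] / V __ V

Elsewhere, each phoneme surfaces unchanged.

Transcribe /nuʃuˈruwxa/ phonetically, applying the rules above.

[nəʒəˈɾuwxə]

/u/ (between /n/ and /ʃ/) occurs in an unstressed syllable → [ə] by rule 3.
/ʃ/ (between /u/ and /u/): between two vowels, so rule 2 applies → [ʒ].
Rule 3 applies to /u/ (between /ʃ/ and /r/: in an unstressed syllable) → [ə].
/r/ meets the environment for rule 4 (between two vowels) → [ɾ].
/u/ (between /r/ and /w/) is in the target of rule 3 but the environment (in an unstressed syllable) is not met → [u].
/a/ (word-final) occurs in an unstressed syllable → [ə] by rule 3.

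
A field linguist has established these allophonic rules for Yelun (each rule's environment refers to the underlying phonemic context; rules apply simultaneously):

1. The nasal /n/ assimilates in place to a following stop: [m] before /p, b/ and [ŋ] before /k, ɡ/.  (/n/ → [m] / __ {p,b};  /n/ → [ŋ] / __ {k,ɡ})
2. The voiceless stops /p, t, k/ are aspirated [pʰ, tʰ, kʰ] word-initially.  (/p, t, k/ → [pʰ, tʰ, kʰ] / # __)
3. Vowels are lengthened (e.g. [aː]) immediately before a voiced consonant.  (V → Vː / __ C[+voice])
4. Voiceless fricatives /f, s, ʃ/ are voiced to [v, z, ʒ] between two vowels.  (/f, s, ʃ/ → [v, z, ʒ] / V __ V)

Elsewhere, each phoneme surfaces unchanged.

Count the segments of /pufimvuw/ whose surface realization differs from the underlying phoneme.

4

Segments that undergo a rule: /p/ → [pʰ] (rule 2); /f/ → [v] (rule 4); /i/ → [iː] (rule 3); /u/ → [uː] (rule 3).
All other segments surface unchanged.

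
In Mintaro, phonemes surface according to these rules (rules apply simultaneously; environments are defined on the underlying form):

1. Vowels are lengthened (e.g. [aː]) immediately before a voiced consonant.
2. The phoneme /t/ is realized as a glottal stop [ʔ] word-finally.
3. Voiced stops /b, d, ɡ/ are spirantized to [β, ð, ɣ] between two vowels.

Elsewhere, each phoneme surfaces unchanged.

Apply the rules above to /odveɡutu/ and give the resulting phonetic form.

[oːdveːɣutu]

/o/ — word-initial, before a voiced consonant — surfaces as [oː] (rule 1).
/d/ (between /o/ and /v/): rule 3 targets it, but not between two vowels → unchanged [d].
/e/ (between /v/ and /ɡ/) occurs before a voiced consonant → [eː] by rule 1.
Rule 3 applies to /ɡ/ (between /e/ and /u/: between two vowels) → [ɣ].
/u/ (between /ɡ/ and /t/): rule 1 targets it, but not before a voiced consonant → unchanged [u].
/t/ (between /u/ and /u/) fails the environment for rule 2, so it stays [t].
/u/ (word-final): rule 1 targets it, but not before a voiced consonant → unchanged [u].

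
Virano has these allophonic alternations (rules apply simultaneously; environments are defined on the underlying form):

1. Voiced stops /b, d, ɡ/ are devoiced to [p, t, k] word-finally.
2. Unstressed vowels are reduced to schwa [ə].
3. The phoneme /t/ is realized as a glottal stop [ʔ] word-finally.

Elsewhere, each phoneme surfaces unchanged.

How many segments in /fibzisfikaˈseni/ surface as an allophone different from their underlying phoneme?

Segments that undergo a rule: /i/ → [ə] (rule 2); /i/ → [ə] (rule 2); /i/ → [ə] (rule 2); /a/ → [ə] (rule 2); /i/ → [ə] (rule 2).
All other segments surface unchanged.

5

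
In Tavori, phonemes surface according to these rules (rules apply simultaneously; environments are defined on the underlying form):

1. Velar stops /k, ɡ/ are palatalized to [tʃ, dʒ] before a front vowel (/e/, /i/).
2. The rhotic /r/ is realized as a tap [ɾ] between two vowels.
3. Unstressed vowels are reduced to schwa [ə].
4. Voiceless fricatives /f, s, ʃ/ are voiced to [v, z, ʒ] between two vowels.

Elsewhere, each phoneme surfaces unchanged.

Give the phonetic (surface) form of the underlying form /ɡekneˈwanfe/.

[dʒəknəˈwanfə]

/ɡ/ (word-initial) occurs before a front vowel → [dʒ] by rule 1.
Rule 3 applies to /e/ (between /ɡ/ and /k/: in an unstressed syllable) → [ə].
/k/ (between /e/ and /n/): rule 1 targets it, but not before a front vowel → unchanged [k].
/n/ stays [n].
/e/ (between /n/ and /w/) occurs in an unstressed syllable → [ə] by rule 3.
/w/ — not in any rule's target class → [w].
/a/ (between /w/ and /n/) fails the environment for rule 3, so it stays [a].
/n/ stays [n].
/f/ (between /n/ and /e/): rule 4 targets it, but not between two vowels → unchanged [f].
/e/ (word-final): in an unstressed syllable, so rule 3 applies → [ə].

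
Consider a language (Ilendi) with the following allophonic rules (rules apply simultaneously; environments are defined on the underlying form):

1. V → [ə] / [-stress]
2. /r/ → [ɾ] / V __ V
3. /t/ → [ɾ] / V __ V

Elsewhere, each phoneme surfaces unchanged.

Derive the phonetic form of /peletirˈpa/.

/p/ stays [p].
/e/ — between /p/ and /l/, in an unstressed syllable — surfaces as [ə] (rule 1).
/l/ — not in any rule's target class → [l].
Rule 1 applies to /e/ (between /l/ and /t/: in an unstressed syllable) → [ə].
Rule 3 applies to /t/ (between /e/ and /i/: between two vowels) → [ɾ].
/i/ meets the environment for rule 1 (in an unstressed syllable) → [ə].
/r/ — between /i/ and /p/; rule 2 does not apply here → [r].
/p/ — not in any rule's target class → [p].
/a/ (word-final): rule 1 targets it, but not in an unstressed syllable → unchanged [a].

[pələɾərˈpa]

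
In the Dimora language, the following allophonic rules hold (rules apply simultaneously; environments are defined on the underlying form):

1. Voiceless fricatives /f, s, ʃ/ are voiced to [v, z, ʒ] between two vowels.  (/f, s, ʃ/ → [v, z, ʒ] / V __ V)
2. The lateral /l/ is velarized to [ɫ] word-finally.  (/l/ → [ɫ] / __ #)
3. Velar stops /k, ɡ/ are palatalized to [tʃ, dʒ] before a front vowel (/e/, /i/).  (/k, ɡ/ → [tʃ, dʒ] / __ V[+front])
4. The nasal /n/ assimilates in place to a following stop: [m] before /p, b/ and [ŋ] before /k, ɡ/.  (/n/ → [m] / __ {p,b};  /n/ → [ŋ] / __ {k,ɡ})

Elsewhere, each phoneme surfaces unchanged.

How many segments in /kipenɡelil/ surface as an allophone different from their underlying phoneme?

4

Segments that undergo a rule: /k/ → [tʃ] (rule 3); /n/ → [ŋ] (rule 4); /ɡ/ → [dʒ] (rule 3); /l/ → [ɫ] (rule 2).
All other segments surface unchanged.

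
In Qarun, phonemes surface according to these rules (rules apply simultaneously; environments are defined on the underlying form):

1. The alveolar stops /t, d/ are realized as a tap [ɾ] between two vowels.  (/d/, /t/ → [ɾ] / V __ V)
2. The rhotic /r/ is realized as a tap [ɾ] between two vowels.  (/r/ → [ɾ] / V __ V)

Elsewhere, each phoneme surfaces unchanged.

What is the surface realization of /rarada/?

[raɾaɾa]

/r/ — word-initial; rule 2 does not apply here → [r].
/r/ meets the environment for rule 2 (between two vowels) → [ɾ].
/d/ (between /a/ and /a/) occurs between two vowels → [ɾ] by rule 1.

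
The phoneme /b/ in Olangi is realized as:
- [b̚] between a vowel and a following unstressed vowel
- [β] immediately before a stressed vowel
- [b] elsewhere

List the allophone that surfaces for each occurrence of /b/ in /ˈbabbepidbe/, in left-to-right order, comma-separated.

Occurrence 1 (position 1): immediately before a stressed vowel → [β].
Occurrence 2 (position 3): no conditioning environment matches → elsewhere allophone [b].
Occurrence 3 (position 4): no conditioning environment matches → elsewhere allophone [b].
Occurrence 4 (position 9): no conditioning environment matches → elsewhere allophone [b].

[β], [b], [b], [b]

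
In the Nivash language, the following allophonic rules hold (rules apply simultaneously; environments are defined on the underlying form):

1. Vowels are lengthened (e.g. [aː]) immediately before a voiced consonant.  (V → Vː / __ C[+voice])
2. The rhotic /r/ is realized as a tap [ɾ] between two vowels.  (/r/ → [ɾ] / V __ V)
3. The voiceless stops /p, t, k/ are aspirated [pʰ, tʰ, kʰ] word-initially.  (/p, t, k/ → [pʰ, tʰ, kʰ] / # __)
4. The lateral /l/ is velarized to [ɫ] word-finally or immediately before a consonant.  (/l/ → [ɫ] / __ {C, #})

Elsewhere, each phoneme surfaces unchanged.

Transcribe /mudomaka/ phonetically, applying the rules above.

[muːdoːmaka]

/m/ (word-initial): no rule targets it → [m].
/u/ meets the environment for rule 1 (before a voiced consonant) → [uː].
/d/ (between /u/ and /o/): no rule targets it → [d].
/o/ meets the environment for rule 1 (before a voiced consonant) → [oː].
/m/ stays [m].
/a/ (between /m/ and /k/) fails the environment for rule 1, so it stays [a].
/k/ (between /a/ and /a/) fails the environment for rule 3, so it stays [k].
/a/ — word-final; rule 1 does not apply here → [a].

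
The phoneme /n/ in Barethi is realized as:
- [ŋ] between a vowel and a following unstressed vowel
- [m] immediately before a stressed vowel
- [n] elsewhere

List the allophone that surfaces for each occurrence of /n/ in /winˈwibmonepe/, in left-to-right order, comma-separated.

[n], [ŋ]

Occurrence 1 (position 3): no conditioning environment matches → elsewhere allophone [n].
Occurrence 2 (position 9): between a vowel and a following unstressed vowel → [ŋ].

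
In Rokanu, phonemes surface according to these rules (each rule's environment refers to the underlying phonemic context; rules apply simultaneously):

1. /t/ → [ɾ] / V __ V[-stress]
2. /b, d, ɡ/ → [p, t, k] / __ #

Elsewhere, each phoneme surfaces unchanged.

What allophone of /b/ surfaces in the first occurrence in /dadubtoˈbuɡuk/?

/b/ (between /u/ and /t/) is in the target of rule 2 but the environment (word-finally) is not met → [b].

[b]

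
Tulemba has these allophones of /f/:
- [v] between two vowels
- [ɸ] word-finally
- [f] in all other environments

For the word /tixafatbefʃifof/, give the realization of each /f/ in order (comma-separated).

Occurrence 1 (position 5): between two vowels → [v].
Occurrence 2 (position 10): no conditioning environment matches → elsewhere allophone [f].
Occurrence 3 (position 13): between two vowels → [v].
Occurrence 4 (position 15): word-finally → [ɸ].

[v], [f], [v], [ɸ]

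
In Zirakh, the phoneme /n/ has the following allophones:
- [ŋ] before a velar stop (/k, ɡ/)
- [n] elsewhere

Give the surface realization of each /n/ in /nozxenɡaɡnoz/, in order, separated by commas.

[n], [ŋ], [n]

Occurrence 1 (position 1): no conditioning environment matches → elsewhere allophone [n].
Occurrence 2 (position 6): before a velar stop → [ŋ].
Occurrence 3 (position 10): no conditioning environment matches → elsewhere allophone [n].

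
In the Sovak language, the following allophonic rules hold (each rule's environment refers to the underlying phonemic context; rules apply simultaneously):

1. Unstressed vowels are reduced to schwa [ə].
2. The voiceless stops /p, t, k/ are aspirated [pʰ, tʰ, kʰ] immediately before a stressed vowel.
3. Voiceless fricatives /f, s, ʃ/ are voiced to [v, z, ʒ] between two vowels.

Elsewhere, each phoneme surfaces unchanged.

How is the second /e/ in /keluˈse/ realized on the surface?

/e/ (word-final) is in the target of rule 1 but the environment (in an unstressed syllable) is not met → [e].

[e]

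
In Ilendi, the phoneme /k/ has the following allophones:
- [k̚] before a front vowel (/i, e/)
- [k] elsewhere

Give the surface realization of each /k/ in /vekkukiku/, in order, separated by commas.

[k], [k], [k̚], [k]

Occurrence 1 (position 3): no conditioning environment matches → elsewhere allophone [k].
Occurrence 2 (position 4): no conditioning environment matches → elsewhere allophone [k].
Occurrence 3 (position 6): before a front vowel (/i, e/) → [k̚].
Occurrence 4 (position 8): no conditioning environment matches → elsewhere allophone [k].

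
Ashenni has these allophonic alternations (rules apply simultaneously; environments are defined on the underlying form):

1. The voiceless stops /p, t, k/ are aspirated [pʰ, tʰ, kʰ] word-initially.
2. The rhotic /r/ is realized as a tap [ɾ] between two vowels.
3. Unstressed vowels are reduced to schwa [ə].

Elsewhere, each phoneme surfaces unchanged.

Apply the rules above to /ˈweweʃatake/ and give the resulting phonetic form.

/e/ (between /w/ and /w/) is in the target of rule 3 but the environment (in an unstressed syllable) is not met → [e].
/e/ meets the environment for rule 3 (in an unstressed syllable) → [ə].
/a/ (between /ʃ/ and /t/): in an unstressed syllable, so rule 3 applies → [ə].
/t/ — between /a/ and /a/; rule 1 does not apply here → [t].
/a/ meets the environment for rule 3 (in an unstressed syllable) → [ə].
/k/ (between /a/ and /e/) is in the target of rule 1 but the environment (word-initially) is not met → [k].
/e/ — word-final, in an unstressed syllable — surfaces as [ə] (rule 3).

[ˈwewəʃətəkə]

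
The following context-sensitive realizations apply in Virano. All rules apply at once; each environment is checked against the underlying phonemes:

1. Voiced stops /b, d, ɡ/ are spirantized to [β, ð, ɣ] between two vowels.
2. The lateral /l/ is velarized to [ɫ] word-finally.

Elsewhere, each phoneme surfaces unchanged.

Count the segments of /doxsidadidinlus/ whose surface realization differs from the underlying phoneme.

Segments that undergo a rule: /d/ → [ð] (rule 1); /d/ → [ð] (rule 1); /d/ → [ð] (rule 1).
All other segments surface unchanged.

3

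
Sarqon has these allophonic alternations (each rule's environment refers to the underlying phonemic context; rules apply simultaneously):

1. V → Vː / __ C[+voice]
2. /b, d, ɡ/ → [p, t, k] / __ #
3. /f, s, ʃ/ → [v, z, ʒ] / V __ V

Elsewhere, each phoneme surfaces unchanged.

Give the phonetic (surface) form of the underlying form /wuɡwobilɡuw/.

[wuːɡwoːbiːlɡuːw]

/w/ (word-initial): no rule targets it → [w].
/u/ (between /w/ and /ɡ/): before a voiced consonant, so rule 1 applies → [uː].
/ɡ/ — between /u/ and /w/; rule 2 does not apply here → [ɡ].
/w/ stays [w].
/o/ (between /w/ and /b/): before a voiced consonant, so rule 1 applies → [oː].
/b/ — between /o/ and /i/; rule 2 does not apply here → [b].
/i/ meets the environment for rule 1 (before a voiced consonant) → [iː].
/l/ — not in any rule's target class → [l].
/ɡ/ (between /l/ and /u/) fails the environment for rule 2, so it stays [ɡ].
/u/ — between /ɡ/ and /w/, before a voiced consonant — surfaces as [uː] (rule 1).
/w/ (word-final): no rule targets it → [w].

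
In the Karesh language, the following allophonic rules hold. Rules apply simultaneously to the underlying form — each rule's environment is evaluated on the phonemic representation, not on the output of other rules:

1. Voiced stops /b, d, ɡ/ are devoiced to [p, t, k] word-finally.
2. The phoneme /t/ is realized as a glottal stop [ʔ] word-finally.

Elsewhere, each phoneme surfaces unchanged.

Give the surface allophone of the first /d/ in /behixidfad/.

[d]

/d/ (between /i/ and /f/): rule 1 targets it, but not word-finally → unchanged [d].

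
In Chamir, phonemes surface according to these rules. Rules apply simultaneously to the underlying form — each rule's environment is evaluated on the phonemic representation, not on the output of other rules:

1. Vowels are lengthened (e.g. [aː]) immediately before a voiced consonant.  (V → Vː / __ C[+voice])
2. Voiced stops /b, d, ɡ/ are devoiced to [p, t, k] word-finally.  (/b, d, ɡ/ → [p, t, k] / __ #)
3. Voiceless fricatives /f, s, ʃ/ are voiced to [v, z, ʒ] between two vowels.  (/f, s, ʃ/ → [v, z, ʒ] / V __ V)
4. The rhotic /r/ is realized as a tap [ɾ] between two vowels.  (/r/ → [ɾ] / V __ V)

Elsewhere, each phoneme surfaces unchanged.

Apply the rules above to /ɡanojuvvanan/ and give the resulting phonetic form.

/ɡ/ (word-initial): rule 2 targets it, but not word-finally → unchanged [ɡ].
/a/ (between /ɡ/ and /n/) occurs before a voiced consonant → [aː] by rule 1.
/o/ (between /n/ and /j/): before a voiced consonant, so rule 1 applies → [oː].
Rule 1 applies to /u/ (between /j/ and /v/: before a voiced consonant) → [uː].
/a/ — between /v/ and /n/, before a voiced consonant — surfaces as [aː] (rule 1).
Rule 1 applies to /a/ (between /n/ and /n/: before a voiced consonant) → [aː].

[ɡaːnoːjuːvvaːnaːn]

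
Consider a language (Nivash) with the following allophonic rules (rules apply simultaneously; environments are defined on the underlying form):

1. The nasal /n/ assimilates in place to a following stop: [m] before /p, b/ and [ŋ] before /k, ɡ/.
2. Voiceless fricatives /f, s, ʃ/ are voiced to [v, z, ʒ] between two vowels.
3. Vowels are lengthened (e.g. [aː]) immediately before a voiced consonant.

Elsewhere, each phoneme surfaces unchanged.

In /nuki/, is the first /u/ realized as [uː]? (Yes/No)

No

/u/ (between /n/ and /k/) fails the environment for rule 3, so it stays [u].
The actual realization is [u], not [uː].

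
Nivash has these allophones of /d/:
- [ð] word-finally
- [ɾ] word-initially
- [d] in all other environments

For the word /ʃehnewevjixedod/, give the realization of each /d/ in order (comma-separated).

Occurrence 1 (position 13): no conditioning environment matches → elsewhere allophone [d].
Occurrence 2 (position 15): word-finally → [ð].

[d], [ð]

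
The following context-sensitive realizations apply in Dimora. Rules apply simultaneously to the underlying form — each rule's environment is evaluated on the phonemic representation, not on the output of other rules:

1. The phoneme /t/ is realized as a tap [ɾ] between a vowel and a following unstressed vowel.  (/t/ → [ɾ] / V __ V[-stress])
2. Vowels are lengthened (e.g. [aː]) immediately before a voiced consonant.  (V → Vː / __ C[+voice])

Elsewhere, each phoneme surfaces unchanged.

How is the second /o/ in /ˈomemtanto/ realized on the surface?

/o/ (word-final) is in the target of rule 2 but the environment (before a voiced consonant) is not met → [o].

[o]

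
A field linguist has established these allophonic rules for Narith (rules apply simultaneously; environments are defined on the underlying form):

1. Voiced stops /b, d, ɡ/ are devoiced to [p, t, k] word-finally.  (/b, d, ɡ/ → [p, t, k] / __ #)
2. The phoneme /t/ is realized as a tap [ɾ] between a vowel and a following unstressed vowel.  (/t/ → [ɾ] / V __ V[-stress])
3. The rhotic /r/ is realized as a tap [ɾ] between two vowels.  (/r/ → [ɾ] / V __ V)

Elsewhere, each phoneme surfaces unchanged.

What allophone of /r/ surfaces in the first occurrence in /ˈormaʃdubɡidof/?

/r/ (between /o/ and /m/) is in the target of rule 3 but the environment (between two vowels) is not met → [r].

[r]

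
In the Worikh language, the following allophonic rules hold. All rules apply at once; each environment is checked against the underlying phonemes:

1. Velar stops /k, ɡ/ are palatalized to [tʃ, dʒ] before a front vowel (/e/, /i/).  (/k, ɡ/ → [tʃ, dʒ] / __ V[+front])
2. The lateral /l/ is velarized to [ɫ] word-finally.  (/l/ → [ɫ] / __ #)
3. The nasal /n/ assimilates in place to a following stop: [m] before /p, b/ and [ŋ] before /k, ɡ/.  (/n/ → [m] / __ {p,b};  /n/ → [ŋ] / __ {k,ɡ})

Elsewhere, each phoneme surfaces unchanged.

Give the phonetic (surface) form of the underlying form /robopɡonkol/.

/r/ stays [r].
/o/ (between /r/ and /b/) is unaffected → [o].
/b/ — not in any rule's target class → [b].
/o/ — not in any rule's target class → [o].
/p/ — not in any rule's target class → [p].
/ɡ/ (between /p/ and /o/) fails the environment for rule 1, so it stays [ɡ].
/o/ (between /ɡ/ and /n/): no rule targets it → [o].
/n/ (between /o/ and /k/): before a labial or velar stop, so rule 3 applies → [ŋ].
/k/ (between /n/ and /o/): rule 1 targets it, but not before a front vowel → unchanged [k].
/o/ — not in any rule's target class → [o].
Rule 2 applies to /l/ (word-final: word-finally) → [ɫ].

[robopɡoŋkoɫ]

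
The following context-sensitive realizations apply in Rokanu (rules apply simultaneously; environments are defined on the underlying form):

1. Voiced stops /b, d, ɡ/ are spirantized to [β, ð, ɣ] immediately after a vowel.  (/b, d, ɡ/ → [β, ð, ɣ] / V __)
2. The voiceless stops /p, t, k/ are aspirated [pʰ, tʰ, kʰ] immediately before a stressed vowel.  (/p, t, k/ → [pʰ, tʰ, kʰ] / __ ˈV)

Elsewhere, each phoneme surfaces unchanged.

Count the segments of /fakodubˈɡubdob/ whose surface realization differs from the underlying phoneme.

Segments that undergo a rule: /d/ → [ð] (rule 1); /b/ → [β] (rule 1); /b/ → [β] (rule 1); /b/ → [β] (rule 1).
All other segments surface unchanged.

4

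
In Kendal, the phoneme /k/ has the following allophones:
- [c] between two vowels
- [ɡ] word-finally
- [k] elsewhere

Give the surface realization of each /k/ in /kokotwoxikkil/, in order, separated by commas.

[k], [c], [k], [k]

Occurrence 1 (position 1): no conditioning environment matches → elsewhere allophone [k].
Occurrence 2 (position 3): between two vowels → [c].
Occurrence 3 (position 10): no conditioning environment matches → elsewhere allophone [k].
Occurrence 4 (position 11): no conditioning environment matches → elsewhere allophone [k].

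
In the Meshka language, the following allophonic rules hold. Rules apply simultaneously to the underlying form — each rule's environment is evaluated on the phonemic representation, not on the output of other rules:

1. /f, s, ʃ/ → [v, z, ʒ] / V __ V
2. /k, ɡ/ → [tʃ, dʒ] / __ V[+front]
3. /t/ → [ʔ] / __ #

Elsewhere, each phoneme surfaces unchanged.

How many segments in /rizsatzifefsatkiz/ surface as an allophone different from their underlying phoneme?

Segments that undergo a rule: /f/ → [v] (rule 1); /k/ → [tʃ] (rule 2).
All other segments surface unchanged.

2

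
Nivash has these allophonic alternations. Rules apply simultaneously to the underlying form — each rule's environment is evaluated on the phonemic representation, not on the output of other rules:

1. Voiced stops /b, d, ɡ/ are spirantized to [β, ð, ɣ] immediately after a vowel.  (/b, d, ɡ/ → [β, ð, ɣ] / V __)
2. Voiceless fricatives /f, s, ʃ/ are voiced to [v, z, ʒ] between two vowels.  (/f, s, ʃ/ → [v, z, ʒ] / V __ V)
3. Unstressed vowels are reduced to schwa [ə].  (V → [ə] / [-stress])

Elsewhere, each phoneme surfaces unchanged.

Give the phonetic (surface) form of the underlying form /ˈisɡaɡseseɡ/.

[ˈisɡəɣsəzəɣ]

/i/ (word-initial): rule 3 targets it, but not in an unstressed syllable → unchanged [i].
/s/ (between /i/ and /ɡ/) is in the target of rule 2 but the environment (between two vowels) is not met → [s].
/ɡ/ (between /s/ and /a/) is in the target of rule 1 but the environment (immediately after a vowel) is not met → [ɡ].
/a/ meets the environment for rule 3 (in an unstressed syllable) → [ə].
/ɡ/ — between /a/ and /s/, immediately after a vowel — surfaces as [ɣ] (rule 1).
/s/ (between /ɡ/ and /e/) fails the environment for rule 2, so it stays [s].
/e/ (between /s/ and /s/) occurs in an unstressed syllable → [ə] by rule 3.
/s/ — between /e/ and /e/, between two vowels — surfaces as [z] (rule 2).
/e/ (between /s/ and /ɡ/) occurs in an unstressed syllable → [ə] by rule 3.
/ɡ/ meets the environment for rule 1 (immediately after a vowel) → [ɣ].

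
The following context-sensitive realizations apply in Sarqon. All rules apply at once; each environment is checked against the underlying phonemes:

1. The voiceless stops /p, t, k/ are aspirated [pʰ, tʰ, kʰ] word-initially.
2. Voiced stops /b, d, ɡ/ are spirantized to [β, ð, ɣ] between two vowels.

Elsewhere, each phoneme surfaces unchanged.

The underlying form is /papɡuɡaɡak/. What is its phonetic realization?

[pʰapɡuɣaɣak]

/p/ (word-initial) occurs word-initially → [pʰ] by rule 1.
/a/ (between /p/ and /p/): no rule targets it → [a].
/p/ (between /a/ and /ɡ/): rule 1 targets it, but not word-initially → unchanged [p].
/ɡ/ (between /p/ and /u/): rule 2 targets it, but not between two vowels → unchanged [ɡ].
/u/ stays [u].
Rule 2 applies to /ɡ/ (between /u/ and /a/: between two vowels) → [ɣ].
/a/ stays [a].
/ɡ/ — between /a/ and /a/, between two vowels — surfaces as [ɣ] (rule 2).
/a/ (between /ɡ/ and /k/) is unaffected → [a].
/k/ (word-final) is in the target of rule 1 but the environment (word-initially) is not met → [k].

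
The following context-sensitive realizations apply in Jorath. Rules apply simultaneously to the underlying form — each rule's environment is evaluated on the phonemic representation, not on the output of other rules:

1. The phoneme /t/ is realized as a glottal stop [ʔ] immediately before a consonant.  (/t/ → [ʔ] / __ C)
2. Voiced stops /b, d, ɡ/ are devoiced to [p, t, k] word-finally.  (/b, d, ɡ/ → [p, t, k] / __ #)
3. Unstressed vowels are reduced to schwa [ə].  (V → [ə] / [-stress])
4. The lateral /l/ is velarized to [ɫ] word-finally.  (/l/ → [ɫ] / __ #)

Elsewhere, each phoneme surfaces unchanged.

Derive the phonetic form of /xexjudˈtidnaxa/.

/x/ (word-initial): no rule targets it → [x].
/e/ (between /x/ and /x/): in an unstressed syllable, so rule 3 applies → [ə].
/x/ (between /e/ and /j/): no rule targets it → [x].
/j/ (between /x/ and /u/): no rule targets it → [j].
/u/ (between /j/ and /d/) occurs in an unstressed syllable → [ə] by rule 3.
/d/ (between /u/ and /t/): rule 2 targets it, but not word-finally → unchanged [d].
/t/ — between /d/ and /i/; rule 1 does not apply here → [t].
/i/ (between /t/ and /d/) is in the target of rule 3 but the environment (in an unstressed syllable) is not met → [i].
/d/ (between /i/ and /n/): rule 2 targets it, but not word-finally → unchanged [d].
/n/ (between /d/ and /a/) is unaffected → [n].
/a/ — between /n/ and /x/, in an unstressed syllable — surfaces as [ə] (rule 3).
/x/ (between /a/ and /a/) is unaffected → [x].
/a/ (word-final): in an unstressed syllable, so rule 3 applies → [ə].

[xəxjədˈtidnəxə]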